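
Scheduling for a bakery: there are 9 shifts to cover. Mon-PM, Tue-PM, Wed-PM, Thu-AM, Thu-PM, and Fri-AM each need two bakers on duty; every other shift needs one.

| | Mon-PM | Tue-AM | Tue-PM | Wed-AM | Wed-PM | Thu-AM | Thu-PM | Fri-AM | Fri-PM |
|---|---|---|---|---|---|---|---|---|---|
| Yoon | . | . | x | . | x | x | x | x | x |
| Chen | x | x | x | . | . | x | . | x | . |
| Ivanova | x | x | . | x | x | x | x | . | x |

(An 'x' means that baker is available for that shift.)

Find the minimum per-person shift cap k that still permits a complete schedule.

5

With 3 bakers and 15 worker-slots to fill, someone must work at least ⌈15/3⌉ = 5 shifts, so k ≥ 5.
k = 5 works: Mon-PM→Chen+Ivanova, Tue-AM→Chen, Tue-PM→Yoon+Chen, Wed-AM→Ivanova, Wed-PM→Yoon+Ivanova, Thu-AM→Chen+Ivanova, Thu-PM→Yoon+Ivanova, Fri-AM→Yoon+Chen, Fri-PM→Yoon.
Loads: Yoon 5, Chen 5, Ivanova 5 — all ≤ 5.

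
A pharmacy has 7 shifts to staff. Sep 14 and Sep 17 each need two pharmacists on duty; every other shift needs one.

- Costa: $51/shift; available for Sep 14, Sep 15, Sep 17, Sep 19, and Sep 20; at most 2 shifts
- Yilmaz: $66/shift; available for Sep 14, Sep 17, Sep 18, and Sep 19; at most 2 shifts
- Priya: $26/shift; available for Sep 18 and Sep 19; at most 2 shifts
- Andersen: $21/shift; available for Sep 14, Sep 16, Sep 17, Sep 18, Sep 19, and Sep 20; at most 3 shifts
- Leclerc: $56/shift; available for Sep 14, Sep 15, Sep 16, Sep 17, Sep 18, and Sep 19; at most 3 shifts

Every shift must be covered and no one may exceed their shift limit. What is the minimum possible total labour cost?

$329

Picking the cheapest available pharmacist for each shift independently would cost $279, but that ignores the shift limits.
An optimal schedule: Sep 14→Andersen+Leclerc, Sep 15→Costa, Sep 16→Andersen, Sep 17→Costa+Leclerc, Sep 18→Priya, Sep 19→Priya, Sep 20→Andersen.
Total: 21 + 56 + 51 + 21 + 51 + 56 + 26 + 26 + 21 = $329.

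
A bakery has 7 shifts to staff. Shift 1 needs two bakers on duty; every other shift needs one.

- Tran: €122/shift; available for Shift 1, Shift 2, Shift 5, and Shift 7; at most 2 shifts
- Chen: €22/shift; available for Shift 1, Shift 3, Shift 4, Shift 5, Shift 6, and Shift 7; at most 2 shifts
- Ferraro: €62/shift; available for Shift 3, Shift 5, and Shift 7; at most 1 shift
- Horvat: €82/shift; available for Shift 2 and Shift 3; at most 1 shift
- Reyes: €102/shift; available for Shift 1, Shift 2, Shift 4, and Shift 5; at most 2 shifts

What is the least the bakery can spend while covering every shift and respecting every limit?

Shift 6 can only be covered by Chen, so that assignment is forced.
Picking the cheapest available baker for each shift independently would cost €316, but that ignores the shift limits.
An optimal schedule: Shift 1→Tran+Reyes, Shift 2→Tran, Shift 3→Horvat, Shift 4→Chen, Shift 5→Reyes, Shift 6→Chen, Shift 7→Ferraro.
Total: 122 + 102 + 122 + 82 + 22 + 102 + 22 + 62 = €636.

€636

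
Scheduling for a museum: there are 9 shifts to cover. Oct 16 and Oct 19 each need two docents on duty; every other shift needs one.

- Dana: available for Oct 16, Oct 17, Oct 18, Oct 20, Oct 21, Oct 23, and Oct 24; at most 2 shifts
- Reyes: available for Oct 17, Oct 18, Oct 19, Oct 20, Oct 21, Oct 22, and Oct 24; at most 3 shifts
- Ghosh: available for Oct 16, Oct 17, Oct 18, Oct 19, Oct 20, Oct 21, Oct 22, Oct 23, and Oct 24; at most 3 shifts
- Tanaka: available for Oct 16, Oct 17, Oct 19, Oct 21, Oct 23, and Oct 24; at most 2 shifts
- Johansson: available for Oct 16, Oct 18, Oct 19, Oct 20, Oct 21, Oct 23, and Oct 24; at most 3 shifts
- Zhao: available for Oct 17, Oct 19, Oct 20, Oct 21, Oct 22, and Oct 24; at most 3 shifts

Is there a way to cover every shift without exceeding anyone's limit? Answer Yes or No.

Yes

One valid schedule: Oct 16→Ghosh+Tanaka, Oct 17→Reyes, Oct 18→Dana, Oct 19→Tanaka+Johansson, Oct 20→Reyes, Oct 21→Ghosh, Oct 22→Reyes, Oct 23→Dana, Oct 24→Ghosh.
Loads: Dana 2/2, Reyes 3/3, Ghosh 3/3, Tanaka 2/2, Johansson 1/3, Zhao 0/3 — all within limits.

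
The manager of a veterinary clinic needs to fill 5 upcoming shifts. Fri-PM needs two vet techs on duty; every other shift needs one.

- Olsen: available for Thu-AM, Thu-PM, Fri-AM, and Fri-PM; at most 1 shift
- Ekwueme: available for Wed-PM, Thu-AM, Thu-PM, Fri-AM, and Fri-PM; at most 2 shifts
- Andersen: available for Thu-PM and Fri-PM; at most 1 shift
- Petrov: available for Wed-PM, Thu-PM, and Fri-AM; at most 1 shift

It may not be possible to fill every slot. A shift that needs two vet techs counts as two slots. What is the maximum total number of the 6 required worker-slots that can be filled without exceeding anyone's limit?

5

Total capacity across all vet techs is 1+2+1+1 = 5, and 6 slots are needed, so at most 5 can be filled.
An assignment achieving 5: Wed-PM→Ekwueme, Thu-AM→Olsen, Thu-PM→Petrov, Fri-AM→Ekwueme, Fri-PM→Andersen.
Loads: Olsen 1/1, Ekwueme 2/2, Andersen 1/1, Petrov 1/1.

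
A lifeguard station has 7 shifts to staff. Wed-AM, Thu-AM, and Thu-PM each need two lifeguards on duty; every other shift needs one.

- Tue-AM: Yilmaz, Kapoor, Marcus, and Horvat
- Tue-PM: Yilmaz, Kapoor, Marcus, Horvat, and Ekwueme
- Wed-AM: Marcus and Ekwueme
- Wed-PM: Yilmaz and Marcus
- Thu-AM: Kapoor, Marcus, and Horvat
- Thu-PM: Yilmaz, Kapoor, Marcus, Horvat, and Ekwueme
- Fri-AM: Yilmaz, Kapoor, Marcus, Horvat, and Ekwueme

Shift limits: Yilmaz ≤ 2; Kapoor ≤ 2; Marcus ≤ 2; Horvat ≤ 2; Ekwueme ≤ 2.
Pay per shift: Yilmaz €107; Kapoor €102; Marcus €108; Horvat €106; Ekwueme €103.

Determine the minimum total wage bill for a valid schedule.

€1052

Wed-AM can only be covered by Marcus and Ekwueme, so that assignment is forced.
Picking the cheapest available lifeguard for each shift independently would cost €1037, but that ignores the shift limits.
An optimal schedule: Tue-AM→Yilmaz, Tue-PM→Kapoor, Wed-AM→Marcus+Ekwueme, Wed-PM→Yilmaz, Thu-AM→Kapoor+Marcus, Thu-PM→Horvat+Ekwueme, Fri-AM→Horvat.
Total: 107 + 102 + 108 + 103 + 107 + 102 + 108 + 106 + 103 + 106 = €1052.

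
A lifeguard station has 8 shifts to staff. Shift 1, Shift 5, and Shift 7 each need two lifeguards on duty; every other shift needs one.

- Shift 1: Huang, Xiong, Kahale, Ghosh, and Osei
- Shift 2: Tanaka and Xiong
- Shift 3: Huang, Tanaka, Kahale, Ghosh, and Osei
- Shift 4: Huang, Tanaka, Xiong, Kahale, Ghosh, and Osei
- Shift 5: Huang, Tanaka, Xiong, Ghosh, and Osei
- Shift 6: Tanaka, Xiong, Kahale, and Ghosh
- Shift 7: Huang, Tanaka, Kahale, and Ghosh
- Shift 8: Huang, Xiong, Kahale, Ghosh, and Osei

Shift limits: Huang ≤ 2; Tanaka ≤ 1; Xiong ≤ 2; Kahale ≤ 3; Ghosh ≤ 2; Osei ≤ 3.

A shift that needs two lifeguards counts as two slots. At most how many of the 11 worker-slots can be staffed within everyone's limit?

Total capacity across all lifeguards is 2+1+2+3+2+3 = 13, and 11 slots are needed, so at most 11 can be filled.
An assignment achieving 11: Shift 1→Huang+Xiong, Shift 2→Tanaka, Shift 3→Kahale, Shift 4→Ghosh, Shift 5→Ghosh+Osei, Shift 6→Xiong, Shift 7→Huang+Kahale, Shift 8→Kahale.
Loads: Huang 2/2, Tanaka 1/1, Xiong 2/2, Kahale 3/3, Ghosh 2/2, Osei 1/3.

11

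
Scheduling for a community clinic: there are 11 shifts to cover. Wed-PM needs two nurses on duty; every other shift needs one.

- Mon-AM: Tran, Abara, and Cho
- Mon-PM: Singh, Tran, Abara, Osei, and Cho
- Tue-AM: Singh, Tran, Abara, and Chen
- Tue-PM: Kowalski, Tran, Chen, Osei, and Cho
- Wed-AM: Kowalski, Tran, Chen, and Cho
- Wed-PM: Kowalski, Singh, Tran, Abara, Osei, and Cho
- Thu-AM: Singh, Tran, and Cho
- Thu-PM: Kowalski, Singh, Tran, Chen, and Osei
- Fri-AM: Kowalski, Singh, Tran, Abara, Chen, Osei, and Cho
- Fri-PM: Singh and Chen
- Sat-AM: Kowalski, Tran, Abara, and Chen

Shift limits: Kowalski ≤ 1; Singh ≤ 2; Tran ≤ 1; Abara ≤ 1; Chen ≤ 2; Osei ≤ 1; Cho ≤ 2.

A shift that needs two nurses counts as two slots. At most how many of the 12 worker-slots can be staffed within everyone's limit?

Total capacity across all nurses is 1+2+1+1+2+1+2 = 10, and 12 slots are needed, so at most 10 can be filled.
An assignment achieving 10: Mon-AM→Tran, Mon-PM→Osei, Tue-AM→Abara, Tue-PM→Chen, Wed-AM→Kowalski, Wed-PM→Cho, Thu-AM→Singh, Fri-AM→Cho, Fri-PM→Singh, Sat-AM→Chen.
Loads: Kowalski 1/1, Singh 2/2, Tran 1/1, Abara 1/1, Chen 2/2, Osei 1/1, Cho 2/2.

10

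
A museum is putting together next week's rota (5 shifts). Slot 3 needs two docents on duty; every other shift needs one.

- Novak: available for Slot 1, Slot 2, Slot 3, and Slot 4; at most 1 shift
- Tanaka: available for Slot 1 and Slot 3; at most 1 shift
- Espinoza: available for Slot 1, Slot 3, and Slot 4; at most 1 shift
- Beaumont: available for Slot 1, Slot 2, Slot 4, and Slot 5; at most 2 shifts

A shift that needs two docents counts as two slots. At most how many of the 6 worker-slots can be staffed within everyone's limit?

Total capacity across all docents is 1+1+1+2 = 5, and 6 slots are needed, so at most 5 can be filled.
An assignment achieving 5: Slot 2→Novak, Slot 3→Tanaka+Espinoza, Slot 4→Beaumont, Slot 5→Beaumont.
Loads: Novak 1/1, Tanaka 1/1, Espinoza 1/1, Beaumont 2/2.

5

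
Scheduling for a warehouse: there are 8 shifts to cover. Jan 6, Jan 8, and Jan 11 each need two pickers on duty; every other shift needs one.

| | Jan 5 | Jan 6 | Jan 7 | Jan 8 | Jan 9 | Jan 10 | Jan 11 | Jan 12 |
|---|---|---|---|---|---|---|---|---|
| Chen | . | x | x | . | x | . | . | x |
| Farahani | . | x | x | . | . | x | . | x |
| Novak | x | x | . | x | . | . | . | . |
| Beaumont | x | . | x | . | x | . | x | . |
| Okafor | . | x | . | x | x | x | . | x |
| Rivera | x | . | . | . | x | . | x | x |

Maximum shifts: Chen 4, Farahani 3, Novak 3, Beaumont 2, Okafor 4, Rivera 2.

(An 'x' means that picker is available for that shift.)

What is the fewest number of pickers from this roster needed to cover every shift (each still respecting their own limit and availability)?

4

11 slots to fill and no one can take more than 4, so at least ⌈11/4⌉ = 3 pickers are needed.
Shifts {Jan 6, Jan 11} need 4 slots, but among the pickers available for them (Chen, Farahani, Novak, Beaumont, Okafor, and Rivera) any 3 together supply at most 3. So 3 pickers are not enough.
Novak, Beaumont, Okafor, and Rivera alone can cover everything: Jan 5→Novak, Jan 6→Novak+Okafor, Jan 7→Beaumont, Jan 8→Novak+Okafor, Jan 9→Rivera, Jan 10→Okafor, Jan 11→Beaumont+Rivera, Jan 12→Okafor.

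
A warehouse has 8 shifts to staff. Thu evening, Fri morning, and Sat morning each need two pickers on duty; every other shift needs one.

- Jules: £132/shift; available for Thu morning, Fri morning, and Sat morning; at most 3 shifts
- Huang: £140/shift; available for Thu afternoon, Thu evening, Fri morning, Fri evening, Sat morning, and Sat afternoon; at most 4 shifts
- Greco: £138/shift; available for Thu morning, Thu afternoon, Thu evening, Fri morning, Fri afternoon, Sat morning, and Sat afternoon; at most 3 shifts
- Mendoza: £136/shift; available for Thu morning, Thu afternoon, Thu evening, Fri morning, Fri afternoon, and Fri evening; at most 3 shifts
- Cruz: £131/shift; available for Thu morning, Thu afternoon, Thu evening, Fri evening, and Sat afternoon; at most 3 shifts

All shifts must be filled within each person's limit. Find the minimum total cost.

Picking the cheapest available picker for each shift independently would cost £1465, but that ignores the shift limits.
An optimal schedule: Thu morning→Jules, Thu afternoon→Cruz, Thu evening→Mendoza+Greco, Fri morning→Jules+Mendoza, Fri afternoon→Mendoza, Fri evening→Cruz, Sat morning→Jules+Greco, Sat afternoon→Cruz.
Total: 132 + 131 + 136 + 138 + 132 + 136 + 136 + 131 + 132 + 138 + 131 = £1473.

£1473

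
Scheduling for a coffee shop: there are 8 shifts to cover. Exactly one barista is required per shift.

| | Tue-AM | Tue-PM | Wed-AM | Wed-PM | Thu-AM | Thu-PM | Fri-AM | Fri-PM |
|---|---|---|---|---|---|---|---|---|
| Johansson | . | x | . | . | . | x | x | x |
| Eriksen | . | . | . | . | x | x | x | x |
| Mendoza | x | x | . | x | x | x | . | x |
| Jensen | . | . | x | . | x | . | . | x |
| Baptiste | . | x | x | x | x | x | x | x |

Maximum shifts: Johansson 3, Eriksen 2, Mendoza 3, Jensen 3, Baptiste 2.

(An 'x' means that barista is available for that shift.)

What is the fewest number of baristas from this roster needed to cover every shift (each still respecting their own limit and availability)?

8 slots to fill and no one can take more than 3, so at least ⌈8/3⌉ = 3 baristas are needed.
Johansson, Mendoza, and Jensen alone can cover everything: Tue-AM→Mendoza, Tue-PM→Johansson, Wed-AM→Jensen, Wed-PM→Mendoza, Thu-AM→Mendoza, Thu-PM→Johansson, Fri-AM→Johansson, Fri-PM→Jensen.

3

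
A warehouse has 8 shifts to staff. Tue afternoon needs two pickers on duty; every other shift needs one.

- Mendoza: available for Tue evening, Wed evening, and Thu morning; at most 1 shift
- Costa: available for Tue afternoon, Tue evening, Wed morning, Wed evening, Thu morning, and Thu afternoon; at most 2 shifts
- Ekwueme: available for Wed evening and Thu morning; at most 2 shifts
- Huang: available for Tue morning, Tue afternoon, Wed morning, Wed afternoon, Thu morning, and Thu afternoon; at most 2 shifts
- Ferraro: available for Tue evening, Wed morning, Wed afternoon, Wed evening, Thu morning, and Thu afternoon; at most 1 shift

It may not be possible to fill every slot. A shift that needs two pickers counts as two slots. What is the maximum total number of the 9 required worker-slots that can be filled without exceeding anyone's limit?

Total capacity across all pickers is 1+2+2+2+1 = 8, and 9 slots are needed, so at most 8 can be filled.
An assignment achieving 8: Tue morning→Huang, Tue afternoon→Costa+Huang, Tue evening→Mendoza, Wed morning→Costa, Wed afternoon→Ferraro, Wed evening→Ekwueme, Thu morning→Ekwueme.
Loads: Mendoza 1/1, Costa 2/2, Ekwueme 2/2, Huang 2/2, Ferraro 1/1.

8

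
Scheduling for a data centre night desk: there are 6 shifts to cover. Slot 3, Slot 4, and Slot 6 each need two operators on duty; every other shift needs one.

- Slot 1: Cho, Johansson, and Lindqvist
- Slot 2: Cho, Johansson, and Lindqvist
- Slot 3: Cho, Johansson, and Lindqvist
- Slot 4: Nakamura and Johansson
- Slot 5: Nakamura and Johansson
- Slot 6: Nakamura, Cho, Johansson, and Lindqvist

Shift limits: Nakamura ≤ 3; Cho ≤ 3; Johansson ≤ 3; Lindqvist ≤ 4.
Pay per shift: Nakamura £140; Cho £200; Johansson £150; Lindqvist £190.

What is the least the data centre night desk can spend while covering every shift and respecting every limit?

Slot 4 can only be covered by Nakamura and Johansson, so that assignment is forced.
Picking the cheapest available operator for each shift independently would cost £1360, but that ignores the shift limits.
An optimal schedule: Slot 1→Johansson, Slot 2→Lindqvist, Slot 3→Johansson+Lindqvist, Slot 4→Nakamura+Johansson, Slot 5→Nakamura, Slot 6→Nakamura+Lindqvist.
Total: 150 + 190 + 150 + 190 + 140 + 150 + 140 + 140 + 190 = £1440.

£1440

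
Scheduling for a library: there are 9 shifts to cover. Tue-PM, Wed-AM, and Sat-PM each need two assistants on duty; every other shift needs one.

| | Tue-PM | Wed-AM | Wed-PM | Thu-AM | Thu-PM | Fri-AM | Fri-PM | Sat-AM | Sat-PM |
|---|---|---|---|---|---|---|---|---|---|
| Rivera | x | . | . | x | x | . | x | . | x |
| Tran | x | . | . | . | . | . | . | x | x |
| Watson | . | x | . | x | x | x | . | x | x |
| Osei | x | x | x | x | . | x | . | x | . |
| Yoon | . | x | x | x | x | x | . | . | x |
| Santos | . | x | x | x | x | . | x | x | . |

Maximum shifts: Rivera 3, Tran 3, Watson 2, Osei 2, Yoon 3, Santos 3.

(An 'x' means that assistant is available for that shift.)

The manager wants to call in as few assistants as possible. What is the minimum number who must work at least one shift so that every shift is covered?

12 slots to fill and no one can take more than 3, so at least ⌈12/3⌉ = 4 assistants are needed.
Rivera, Tran, Yoon, and Santos alone can cover everything: Tue-PM→Rivera+Tran, Wed-AM→Yoon+Santos, Wed-PM→Yoon, Thu-AM→Santos, Thu-PM→Santos, Fri-AM→Yoon, Fri-PM→Rivera, Sat-AM→Tran, Sat-PM→Rivera+Tran.

4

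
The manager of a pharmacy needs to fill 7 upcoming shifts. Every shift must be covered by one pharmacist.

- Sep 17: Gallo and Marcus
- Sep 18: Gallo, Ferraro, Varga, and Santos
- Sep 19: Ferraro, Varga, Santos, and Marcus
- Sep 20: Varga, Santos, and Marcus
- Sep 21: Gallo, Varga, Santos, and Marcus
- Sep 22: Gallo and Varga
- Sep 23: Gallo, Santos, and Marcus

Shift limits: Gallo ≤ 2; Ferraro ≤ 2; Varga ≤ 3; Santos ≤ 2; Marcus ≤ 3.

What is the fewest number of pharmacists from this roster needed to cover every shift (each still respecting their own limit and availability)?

7 slots to fill and no one can take more than 3, so at least ⌈7/3⌉ = 3 pharmacists are needed.
Gallo, Ferraro, and Varga alone can cover everything: Sep 17→Gallo, Sep 18→Ferraro, Sep 19→Ferraro, Sep 20→Varga, Sep 21→Varga, Sep 22→Varga, Sep 23→Gallo.

3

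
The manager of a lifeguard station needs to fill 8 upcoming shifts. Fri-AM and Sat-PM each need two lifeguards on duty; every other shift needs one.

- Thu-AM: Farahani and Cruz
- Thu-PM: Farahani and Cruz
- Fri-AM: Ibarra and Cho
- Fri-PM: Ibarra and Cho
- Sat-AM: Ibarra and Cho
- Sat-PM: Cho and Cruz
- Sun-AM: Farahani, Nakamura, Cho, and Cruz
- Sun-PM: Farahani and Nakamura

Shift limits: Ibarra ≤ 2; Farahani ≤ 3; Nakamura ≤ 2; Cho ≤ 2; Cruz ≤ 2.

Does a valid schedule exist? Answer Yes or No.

Total capacity is 11 and 10 slots are needed, so capacity alone doesn't rule it out.
Shifts {Fri-AM, Fri-PM, Sat-AM, Sat-PM} need 6 worker-slots in total, but the lifeguards available for any of those shifts (Ibarra, Cho, and Cruz) can supply at most 5 among them. So no valid schedule exists.

No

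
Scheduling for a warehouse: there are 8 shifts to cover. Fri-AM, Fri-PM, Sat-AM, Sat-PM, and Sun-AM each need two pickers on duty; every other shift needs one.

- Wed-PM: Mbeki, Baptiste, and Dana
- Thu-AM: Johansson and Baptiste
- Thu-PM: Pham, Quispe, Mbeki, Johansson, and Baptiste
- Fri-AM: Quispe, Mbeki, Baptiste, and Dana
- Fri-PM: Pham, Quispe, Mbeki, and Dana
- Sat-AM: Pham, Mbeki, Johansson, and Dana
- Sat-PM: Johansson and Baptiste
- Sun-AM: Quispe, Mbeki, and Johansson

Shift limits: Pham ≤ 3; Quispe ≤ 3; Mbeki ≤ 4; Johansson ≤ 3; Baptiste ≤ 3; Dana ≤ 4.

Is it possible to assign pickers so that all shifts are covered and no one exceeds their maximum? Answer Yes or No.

Sat-PM can only be covered by Johansson and Baptiste, so that assignment is forced.
One valid schedule: Wed-PM→Mbeki, Thu-AM→Johansson, Thu-PM→Pham, Fri-AM→Quispe+Mbeki, Fri-PM→Pham+Quispe, Sat-AM→Pham+Mbeki, Sat-PM→Johansson+Baptiste, Sun-AM→Quispe+Mbeki.
Loads: Pham 3/3, Quispe 3/3, Mbeki 4/4, Johansson 2/3, Baptiste 1/3, Dana 0/4 — all within limits.

Yes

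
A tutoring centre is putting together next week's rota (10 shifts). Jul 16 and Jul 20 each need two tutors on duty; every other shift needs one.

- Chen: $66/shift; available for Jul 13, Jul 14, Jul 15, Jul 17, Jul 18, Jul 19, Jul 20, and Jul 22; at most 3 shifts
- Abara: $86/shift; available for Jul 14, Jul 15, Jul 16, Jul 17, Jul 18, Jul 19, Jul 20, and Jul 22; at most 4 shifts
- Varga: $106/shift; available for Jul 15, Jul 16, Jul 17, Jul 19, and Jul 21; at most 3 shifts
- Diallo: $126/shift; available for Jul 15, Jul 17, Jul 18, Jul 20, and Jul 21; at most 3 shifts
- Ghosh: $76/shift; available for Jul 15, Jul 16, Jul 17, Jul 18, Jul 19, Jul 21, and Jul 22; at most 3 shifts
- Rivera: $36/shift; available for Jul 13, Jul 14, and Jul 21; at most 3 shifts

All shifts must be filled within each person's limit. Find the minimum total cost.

Picking the cheapest available tutor for each shift independently would cost $752, but that ignores the shift limits.
An optimal schedule: Jul 13→Rivera, Jul 14→Rivera, Jul 15→Ghosh, Jul 16→Ghosh+Abara, Jul 17→Abara, Jul 18→Chen, Jul 19→Ghosh, Jul 20→Chen+Abara, Jul 21→Rivera, Jul 22→Chen.
Total: 36 + 36 + 76 + 76 + 86 + 86 + 66 + 76 + 66 + 86 + 36 + 66 = $792.

$792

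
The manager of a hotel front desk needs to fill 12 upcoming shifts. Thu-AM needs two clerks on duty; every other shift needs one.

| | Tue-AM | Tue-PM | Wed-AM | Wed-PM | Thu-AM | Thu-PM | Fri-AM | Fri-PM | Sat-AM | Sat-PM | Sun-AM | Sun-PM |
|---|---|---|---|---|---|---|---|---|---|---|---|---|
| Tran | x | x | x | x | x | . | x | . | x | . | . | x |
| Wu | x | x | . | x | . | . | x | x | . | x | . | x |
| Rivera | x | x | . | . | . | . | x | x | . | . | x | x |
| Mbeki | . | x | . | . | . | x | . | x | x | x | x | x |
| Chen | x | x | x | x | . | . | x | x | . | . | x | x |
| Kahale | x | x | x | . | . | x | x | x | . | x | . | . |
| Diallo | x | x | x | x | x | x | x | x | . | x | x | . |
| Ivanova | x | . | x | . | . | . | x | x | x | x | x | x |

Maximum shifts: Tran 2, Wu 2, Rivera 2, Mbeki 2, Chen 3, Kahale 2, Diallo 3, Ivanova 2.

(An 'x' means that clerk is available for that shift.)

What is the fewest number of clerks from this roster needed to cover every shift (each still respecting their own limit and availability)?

6

13 slots to fill and no one can take more than 3, so at least ⌈13/3⌉ = 5 clerks are needed.
Any 5 clerks together have capacity at most 3+3+2+2+2 = 12 < 13 slots, so 5 can never suffice.
Tran, Wu, Rivera, Mbeki, Chen, and Diallo alone can cover everything: Tue-AM→Rivera, Tue-PM→Diallo, Wed-AM→Chen, Wed-PM→Wu, Thu-AM→Tran+Diallo, Thu-PM→Mbeki, Fri-AM→Chen, Fri-PM→Mbeki, Sat-AM→Tran, Sat-PM→Wu, Sun-AM→Rivera, Sun-PM→Chen.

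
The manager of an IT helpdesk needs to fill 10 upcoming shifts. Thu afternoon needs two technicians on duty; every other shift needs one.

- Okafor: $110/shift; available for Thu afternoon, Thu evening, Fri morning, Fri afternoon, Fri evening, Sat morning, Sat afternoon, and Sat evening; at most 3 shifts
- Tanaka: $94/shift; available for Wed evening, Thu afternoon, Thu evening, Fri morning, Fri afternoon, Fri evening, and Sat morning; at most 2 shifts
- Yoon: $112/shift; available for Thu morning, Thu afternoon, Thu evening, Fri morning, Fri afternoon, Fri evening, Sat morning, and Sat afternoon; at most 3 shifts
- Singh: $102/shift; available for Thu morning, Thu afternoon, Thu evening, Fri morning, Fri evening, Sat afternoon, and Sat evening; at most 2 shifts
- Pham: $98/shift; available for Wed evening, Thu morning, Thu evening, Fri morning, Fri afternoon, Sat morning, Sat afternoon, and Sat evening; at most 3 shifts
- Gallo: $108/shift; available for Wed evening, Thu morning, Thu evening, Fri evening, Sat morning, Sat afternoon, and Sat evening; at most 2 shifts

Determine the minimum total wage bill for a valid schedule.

$1122

Picking the cheapest available technician for each shift independently would cost $1054, but that ignores the shift limits.
An optimal schedule: Wed evening→Tanaka, Thu morning→Pham, Thu afternoon→Singh+Okafor, Thu evening→Okafor, Fri morning→Pham, Fri afternoon→Tanaka, Fri evening→Singh, Sat morning→Gallo, Sat afternoon→Gallo, Sat evening→Pham.
Total: 94 + 98 + 102 + 110 + 110 + 98 + 94 + 102 + 108 + 108 + 98 = $1122.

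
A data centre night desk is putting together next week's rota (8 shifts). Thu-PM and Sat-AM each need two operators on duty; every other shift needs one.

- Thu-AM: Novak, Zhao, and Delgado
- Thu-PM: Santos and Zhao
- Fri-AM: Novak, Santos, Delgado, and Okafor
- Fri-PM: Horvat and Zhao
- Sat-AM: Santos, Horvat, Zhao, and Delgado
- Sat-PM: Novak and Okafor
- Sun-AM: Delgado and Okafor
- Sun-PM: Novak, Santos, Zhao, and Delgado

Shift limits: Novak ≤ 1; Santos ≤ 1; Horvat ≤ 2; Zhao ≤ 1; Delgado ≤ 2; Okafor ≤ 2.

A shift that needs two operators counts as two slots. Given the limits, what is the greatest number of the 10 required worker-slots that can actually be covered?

9

Total capacity across all operators is 1+1+2+1+2+2 = 9, and 10 slots are needed, so at most 9 can be filled.
An assignment achieving 9: Thu-AM→Delgado, Thu-PM→Santos+Zhao, Fri-AM→Okafor, Fri-PM→Horvat, Sat-AM→Horvat+Delgado, Sat-PM→Novak, Sun-AM→Okafor.
Loads: Novak 1/1, Santos 1/1, Horvat 2/2, Zhao 1/1, Delgado 2/2, Okafor 2/2.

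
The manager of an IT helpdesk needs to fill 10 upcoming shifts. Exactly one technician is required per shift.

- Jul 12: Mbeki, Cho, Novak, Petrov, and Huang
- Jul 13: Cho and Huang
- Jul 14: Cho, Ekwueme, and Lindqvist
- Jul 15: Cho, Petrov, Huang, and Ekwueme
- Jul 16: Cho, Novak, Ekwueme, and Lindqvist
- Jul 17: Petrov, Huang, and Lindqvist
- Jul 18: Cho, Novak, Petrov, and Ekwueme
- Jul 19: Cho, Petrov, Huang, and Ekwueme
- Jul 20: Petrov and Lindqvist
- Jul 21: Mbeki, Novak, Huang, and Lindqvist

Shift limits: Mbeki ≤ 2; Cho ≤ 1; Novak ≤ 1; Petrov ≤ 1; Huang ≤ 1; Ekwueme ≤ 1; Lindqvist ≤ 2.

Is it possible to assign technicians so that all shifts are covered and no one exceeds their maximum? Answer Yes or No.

No

Total capacity is 2+1+1+1+1+1+2 = 9 but 10 worker-slots are needed — infeasible.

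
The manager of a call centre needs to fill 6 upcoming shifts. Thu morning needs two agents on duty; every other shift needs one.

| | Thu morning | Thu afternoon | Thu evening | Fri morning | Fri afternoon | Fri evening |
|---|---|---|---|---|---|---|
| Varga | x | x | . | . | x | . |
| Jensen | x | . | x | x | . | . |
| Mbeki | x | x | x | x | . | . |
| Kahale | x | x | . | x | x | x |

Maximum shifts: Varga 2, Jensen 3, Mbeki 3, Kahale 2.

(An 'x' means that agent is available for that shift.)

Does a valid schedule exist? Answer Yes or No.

Fri evening can only be covered by Kahale, so that assignment is forced.
One valid schedule: Thu morning→Jensen+Mbeki, Thu afternoon→Varga, Thu evening→Jensen, Fri morning→Jensen, Fri afternoon→Varga, Fri evening→Kahale.
Loads: Varga 2/2, Jensen 3/3, Mbeki 1/3, Kahale 1/2 — all within limits.

Yes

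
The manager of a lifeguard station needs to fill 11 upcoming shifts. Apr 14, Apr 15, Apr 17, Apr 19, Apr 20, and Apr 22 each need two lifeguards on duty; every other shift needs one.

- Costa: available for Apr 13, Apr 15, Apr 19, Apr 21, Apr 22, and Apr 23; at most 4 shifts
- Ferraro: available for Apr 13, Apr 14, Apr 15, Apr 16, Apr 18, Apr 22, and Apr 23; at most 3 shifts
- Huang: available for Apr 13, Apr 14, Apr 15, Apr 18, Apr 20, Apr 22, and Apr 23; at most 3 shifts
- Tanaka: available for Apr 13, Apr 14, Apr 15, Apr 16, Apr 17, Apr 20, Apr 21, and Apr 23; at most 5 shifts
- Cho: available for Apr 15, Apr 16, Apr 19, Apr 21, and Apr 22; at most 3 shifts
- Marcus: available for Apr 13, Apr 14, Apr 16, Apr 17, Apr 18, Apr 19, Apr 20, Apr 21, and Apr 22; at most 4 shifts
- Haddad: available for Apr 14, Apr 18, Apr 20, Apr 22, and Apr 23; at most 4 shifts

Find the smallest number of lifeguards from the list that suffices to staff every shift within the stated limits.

4

17 slots to fill and no one can take more than 5, so at least ⌈17/5⌉ = 4 lifeguards are needed.
Costa, Tanaka, Marcus, and Haddad alone can cover everything: Apr 13→Costa, Apr 14→Tanaka+Haddad, Apr 15→Costa+Tanaka, Apr 16→Tanaka, Apr 17→Tanaka+Marcus, Apr 18→Marcus, Apr 19→Costa+Marcus, Apr 20→Tanaka+Haddad, Apr 21→Costa, Apr 22→Marcus+Haddad, Apr 23→Haddad.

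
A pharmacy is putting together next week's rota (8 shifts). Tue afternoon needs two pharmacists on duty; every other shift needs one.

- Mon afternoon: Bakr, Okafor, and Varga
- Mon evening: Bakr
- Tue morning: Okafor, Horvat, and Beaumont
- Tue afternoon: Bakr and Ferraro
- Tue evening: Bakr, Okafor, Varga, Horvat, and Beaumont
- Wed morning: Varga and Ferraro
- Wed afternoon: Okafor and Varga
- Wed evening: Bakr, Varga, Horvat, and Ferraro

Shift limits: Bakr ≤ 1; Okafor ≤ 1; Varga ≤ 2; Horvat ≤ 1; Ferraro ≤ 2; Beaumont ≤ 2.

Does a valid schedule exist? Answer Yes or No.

No

Total capacity is 9 and 9 slots are needed, so capacity alone doesn't rule it out.
Shifts {Mon evening, Tue afternoon} need 3 worker-slots in total, but the pharmacists available for any of those shifts (Bakr and Ferraro) can supply at most 2 among them. So no valid schedule exists.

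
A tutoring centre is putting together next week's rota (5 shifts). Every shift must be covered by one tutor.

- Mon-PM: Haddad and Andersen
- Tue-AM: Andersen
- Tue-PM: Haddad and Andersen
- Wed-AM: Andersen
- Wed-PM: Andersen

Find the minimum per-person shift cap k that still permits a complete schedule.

With 2 tutors and 5 worker-slots to fill, someone must work at least ⌈5/2⌉ = 3 shifts, so k ≥ 3.
k = 3 works: Mon-PM→Haddad, Tue-AM→Andersen, Tue-PM→Haddad, Wed-AM→Andersen, Wed-PM→Andersen.
Loads: Haddad 2, Andersen 3 — all ≤ 3.

3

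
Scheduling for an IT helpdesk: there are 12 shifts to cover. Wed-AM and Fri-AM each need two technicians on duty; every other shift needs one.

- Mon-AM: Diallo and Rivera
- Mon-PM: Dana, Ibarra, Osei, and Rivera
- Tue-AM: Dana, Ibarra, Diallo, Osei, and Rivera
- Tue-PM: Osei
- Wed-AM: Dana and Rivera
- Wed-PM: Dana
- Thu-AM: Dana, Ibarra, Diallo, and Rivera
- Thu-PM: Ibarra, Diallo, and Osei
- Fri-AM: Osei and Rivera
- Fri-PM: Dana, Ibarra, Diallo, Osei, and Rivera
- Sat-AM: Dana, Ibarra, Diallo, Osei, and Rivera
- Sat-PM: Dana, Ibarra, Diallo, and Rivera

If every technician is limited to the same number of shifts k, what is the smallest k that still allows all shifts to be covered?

With 5 technicians and 14 worker-slots to fill, someone must work at least ⌈14/5⌉ = 3 shifts, so k ≥ 3.
k = 3 works: Mon-AM→Diallo, Mon-PM→Dana, Tue-AM→Diallo, Tue-PM→Osei, Wed-AM→Dana+Rivera, Wed-PM→Dana, Thu-AM→Ibarra, Thu-PM→Ibarra, Fri-AM→Osei+Rivera, Fri-PM→Diallo, Sat-AM→Osei, Sat-PM→Ibarra.
Loads: Dana 3, Ibarra 3, Diallo 3, Osei 3, Rivera 2 — all ≤ 3.

3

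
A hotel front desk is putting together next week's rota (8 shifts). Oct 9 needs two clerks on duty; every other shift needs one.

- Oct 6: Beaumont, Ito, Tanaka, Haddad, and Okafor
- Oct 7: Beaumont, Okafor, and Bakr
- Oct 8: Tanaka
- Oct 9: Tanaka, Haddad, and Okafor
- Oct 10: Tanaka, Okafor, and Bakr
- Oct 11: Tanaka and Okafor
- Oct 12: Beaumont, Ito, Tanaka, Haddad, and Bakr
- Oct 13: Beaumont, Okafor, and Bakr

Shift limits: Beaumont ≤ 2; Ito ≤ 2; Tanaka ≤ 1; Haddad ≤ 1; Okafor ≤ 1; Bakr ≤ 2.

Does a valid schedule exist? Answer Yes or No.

Total capacity is 9 and 9 slots are needed, so capacity alone doesn't rule it out.
Shifts {Oct 8, Oct 9, Oct 11} need 4 worker-slots in total, but the clerks available for any of those shifts (Tanaka, Haddad, and Okafor) can supply at most 3 among them. So no valid schedule exists.

No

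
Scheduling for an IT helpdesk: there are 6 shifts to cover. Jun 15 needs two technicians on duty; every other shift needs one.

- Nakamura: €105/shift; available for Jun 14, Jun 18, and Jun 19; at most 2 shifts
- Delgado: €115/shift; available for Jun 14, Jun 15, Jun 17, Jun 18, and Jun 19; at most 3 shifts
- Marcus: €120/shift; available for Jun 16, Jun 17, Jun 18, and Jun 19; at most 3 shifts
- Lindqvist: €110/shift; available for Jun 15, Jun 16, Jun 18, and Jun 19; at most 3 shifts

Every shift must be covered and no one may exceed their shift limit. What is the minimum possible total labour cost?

€770

Jun 15 can only be covered by Delgado and Lindqvist, so that assignment is forced.
Picking the cheapest available technician for each shift independently would cost €765, but that ignores the shift limits.
An optimal schedule: Jun 14→Nakamura, Jun 15→Lindqvist+Delgado, Jun 16→Lindqvist, Jun 17→Delgado, Jun 18→Nakamura, Jun 19→Lindqvist.
Total: 105 + 110 + 115 + 110 + 115 + 105 + 110 = €770.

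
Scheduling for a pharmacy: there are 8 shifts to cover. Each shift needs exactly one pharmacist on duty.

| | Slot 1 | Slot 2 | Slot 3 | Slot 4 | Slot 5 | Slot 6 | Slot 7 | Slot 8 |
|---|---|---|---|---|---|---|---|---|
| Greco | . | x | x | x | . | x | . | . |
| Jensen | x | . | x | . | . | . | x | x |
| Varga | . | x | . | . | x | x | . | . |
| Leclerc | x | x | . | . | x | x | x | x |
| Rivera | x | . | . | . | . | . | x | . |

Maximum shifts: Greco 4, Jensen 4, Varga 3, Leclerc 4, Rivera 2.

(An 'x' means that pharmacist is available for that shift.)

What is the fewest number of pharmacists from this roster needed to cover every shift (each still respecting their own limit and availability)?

2

8 slots to fill and no one can take more than 4, so at least ⌈8/4⌉ = 2 pharmacists are needed.
Greco and Leclerc alone can cover everything: Slot 1→Leclerc, Slot 2→Greco, Slot 3→Greco, Slot 4→Greco, Slot 5→Leclerc, Slot 6→Greco, Slot 7→Leclerc, Slot 8→Leclerc.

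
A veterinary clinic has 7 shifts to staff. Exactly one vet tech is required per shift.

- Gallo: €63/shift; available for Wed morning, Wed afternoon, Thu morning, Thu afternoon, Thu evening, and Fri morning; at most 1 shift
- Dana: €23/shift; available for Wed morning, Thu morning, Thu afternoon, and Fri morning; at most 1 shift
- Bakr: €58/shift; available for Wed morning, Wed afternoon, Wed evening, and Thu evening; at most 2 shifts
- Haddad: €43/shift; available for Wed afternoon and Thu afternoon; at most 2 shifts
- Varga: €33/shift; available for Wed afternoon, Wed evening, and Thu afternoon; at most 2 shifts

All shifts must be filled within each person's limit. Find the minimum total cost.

€311

Picking the cheapest available vet tech for each shift independently would cost €216, but that ignores the shift limits.
An optimal schedule: Wed morning→Bakr, Wed afternoon→Varga, Wed evening→Varga, Thu morning→Dana, Thu afternoon→Haddad, Thu evening→Bakr, Fri morning→Gallo.
Total: 58 + 33 + 33 + 23 + 43 + 58 + 63 = €311.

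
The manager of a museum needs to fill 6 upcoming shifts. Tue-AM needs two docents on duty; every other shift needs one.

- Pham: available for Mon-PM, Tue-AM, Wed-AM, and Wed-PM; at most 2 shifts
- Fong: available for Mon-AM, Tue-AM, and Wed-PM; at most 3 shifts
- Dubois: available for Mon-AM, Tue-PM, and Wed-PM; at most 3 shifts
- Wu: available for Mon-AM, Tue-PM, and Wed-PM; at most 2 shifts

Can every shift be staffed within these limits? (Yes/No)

No

Total capacity is 10 and 7 slots are needed, so capacity alone doesn't rule it out.
Shifts {Mon-PM, Tue-AM, Wed-AM} need 4 worker-slots in total, but the docents available for any of those shifts (Pham and Fong) can supply at most 3 among them. So no valid schedule exists.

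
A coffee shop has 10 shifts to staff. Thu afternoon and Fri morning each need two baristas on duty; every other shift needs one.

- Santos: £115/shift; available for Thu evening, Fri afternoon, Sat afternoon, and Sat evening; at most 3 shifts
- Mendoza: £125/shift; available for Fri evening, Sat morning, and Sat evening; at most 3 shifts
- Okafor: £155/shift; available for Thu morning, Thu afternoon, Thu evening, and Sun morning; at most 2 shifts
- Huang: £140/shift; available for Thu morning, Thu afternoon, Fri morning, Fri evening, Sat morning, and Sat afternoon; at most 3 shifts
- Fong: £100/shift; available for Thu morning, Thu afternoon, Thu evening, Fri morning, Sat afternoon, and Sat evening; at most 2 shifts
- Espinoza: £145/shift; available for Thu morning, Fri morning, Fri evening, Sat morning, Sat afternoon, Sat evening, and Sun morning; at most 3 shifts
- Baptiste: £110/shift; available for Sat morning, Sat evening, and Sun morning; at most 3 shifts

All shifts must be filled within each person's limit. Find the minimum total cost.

£1420

Fri afternoon can only be covered by Santos, so that assignment is forced.
Picking the cheapest available barista for each shift independently would cost £1340, but that ignores the shift limits.
An optimal schedule: Thu morning→Huang, Thu afternoon→Fong+Huang, Thu evening→Santos, Fri morning→Fong+Huang, Fri afternoon→Santos, Fri evening→Mendoza, Sat morning→Baptiste, Sat afternoon→Santos, Sat evening→Baptiste, Sun morning→Baptiste.
Total: 140 + 100 + 140 + 115 + 100 + 140 + 115 + 125 + 110 + 115 + 110 + 110 = £1420.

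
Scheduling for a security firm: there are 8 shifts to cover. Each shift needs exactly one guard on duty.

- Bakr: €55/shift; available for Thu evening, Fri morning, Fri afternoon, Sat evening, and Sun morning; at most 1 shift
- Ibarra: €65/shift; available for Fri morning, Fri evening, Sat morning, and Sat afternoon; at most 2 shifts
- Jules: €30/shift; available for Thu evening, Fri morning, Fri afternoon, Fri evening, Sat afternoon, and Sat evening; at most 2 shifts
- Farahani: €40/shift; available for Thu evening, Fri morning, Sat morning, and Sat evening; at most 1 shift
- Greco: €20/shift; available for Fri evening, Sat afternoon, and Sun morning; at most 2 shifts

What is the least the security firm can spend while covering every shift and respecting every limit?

€325

Picking the cheapest available guard for each shift independently would cost €220, but that ignores the shift limits.
An optimal schedule: Thu evening→Jules, Fri morning→Farahani, Fri afternoon→Bakr, Fri evening→Ibarra, Sat morning→Ibarra, Sat afternoon→Greco, Sat evening→Jules, Sun morning→Greco.
Total: 30 + 40 + 55 + 65 + 65 + 20 + 30 + 20 = €325.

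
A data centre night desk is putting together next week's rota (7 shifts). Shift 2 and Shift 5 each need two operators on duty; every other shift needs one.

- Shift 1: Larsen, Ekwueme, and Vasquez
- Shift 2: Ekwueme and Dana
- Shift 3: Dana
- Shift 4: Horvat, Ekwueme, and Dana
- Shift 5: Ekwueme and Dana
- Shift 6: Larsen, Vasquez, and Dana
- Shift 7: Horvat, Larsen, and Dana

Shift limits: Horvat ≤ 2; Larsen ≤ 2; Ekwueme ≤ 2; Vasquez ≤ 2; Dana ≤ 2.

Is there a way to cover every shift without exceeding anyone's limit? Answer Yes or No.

Total capacity is 10 and 9 slots are needed, so capacity alone doesn't rule it out.
Shifts {Shift 2, Shift 3, Shift 5} need 5 worker-slots in total, but the operators available for any of those shifts (Ekwueme and Dana) can supply at most 4 among them. So no valid schedule exists.

No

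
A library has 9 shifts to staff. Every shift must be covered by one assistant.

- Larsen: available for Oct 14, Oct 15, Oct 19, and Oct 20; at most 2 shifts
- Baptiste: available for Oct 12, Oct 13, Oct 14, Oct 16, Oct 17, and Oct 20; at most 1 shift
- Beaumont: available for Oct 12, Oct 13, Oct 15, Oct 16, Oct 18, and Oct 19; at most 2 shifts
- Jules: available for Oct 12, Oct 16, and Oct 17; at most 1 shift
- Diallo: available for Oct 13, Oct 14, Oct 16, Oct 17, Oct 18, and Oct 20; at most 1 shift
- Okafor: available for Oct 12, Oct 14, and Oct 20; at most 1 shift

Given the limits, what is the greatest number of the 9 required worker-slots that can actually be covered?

8

Total capacity across all assistants is 2+1+2+1+1+1 = 8, and 9 slots are needed, so at most 8 can be filled.
An assignment achieving 8: Oct 12→Beaumont, Oct 13→Baptiste, Oct 14→Diallo, Oct 15→Larsen, Oct 17→Jules, Oct 18→Beaumont, Oct 19→Larsen, Oct 20→Okafor.
Loads: Larsen 2/2, Baptiste 1/1, Beaumont 2/2, Jules 1/1, Diallo 1/1, Okafor 1/1.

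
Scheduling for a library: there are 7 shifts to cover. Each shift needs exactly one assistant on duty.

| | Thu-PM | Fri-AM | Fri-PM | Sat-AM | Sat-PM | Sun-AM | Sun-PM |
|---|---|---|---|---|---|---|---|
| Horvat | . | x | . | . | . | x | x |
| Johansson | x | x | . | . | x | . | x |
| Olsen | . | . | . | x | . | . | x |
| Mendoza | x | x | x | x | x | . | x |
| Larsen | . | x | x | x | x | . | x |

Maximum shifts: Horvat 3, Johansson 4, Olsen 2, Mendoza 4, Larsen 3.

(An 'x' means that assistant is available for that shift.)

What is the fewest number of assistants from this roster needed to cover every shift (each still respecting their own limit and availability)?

7 slots to fill and no one can take more than 4, so at least ⌈7/4⌉ = 2 assistants are needed.
Horvat and Mendoza alone can cover everything: Thu-PM→Mendoza, Fri-AM→Horvat, Fri-PM→Mendoza, Sat-AM→Mendoza, Sat-PM→Mendoza, Sun-AM→Horvat, Sun-PM→Horvat.

2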